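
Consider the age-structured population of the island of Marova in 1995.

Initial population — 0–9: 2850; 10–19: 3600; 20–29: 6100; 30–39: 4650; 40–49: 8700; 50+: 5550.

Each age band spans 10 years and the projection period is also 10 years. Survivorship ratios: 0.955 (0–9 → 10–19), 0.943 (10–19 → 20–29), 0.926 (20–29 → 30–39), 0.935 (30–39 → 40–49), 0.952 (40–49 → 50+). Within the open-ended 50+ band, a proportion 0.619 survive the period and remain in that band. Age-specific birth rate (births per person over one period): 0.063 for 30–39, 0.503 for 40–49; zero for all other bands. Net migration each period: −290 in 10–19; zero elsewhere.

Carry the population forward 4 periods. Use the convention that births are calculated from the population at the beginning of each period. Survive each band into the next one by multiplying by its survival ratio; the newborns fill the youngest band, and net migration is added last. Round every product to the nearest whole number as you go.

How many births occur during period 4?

After projecting period 1:
Births: 4650 × 0.063 = 293 ; 8700 × 0.503 = 4376 — total 4669
10–19: 2850 × 0.955 = 2722
20–29: 3600 × 0.943 = 3395
30–39: 6100 × 0.926 = 5649
40–49: 4650 × 0.935 = 4348
50+: 8700 × 0.952 + 5550 × 0.619 = 8282 + 3435 = 11717
Net migration: 10–19 − 290 → 2432
→ [4669, 2432, 3395, 5649, 4348, 11717]
After projecting period 2:
Births: 5649 × 0.063 = 356 ; 4348 × 0.503 = 2187 — total 2543
10–19: 4669 × 0.955 = 4459
20–29: 2432 × 0.943 = 2293
30–39: 3395 × 0.926 = 3144
40–49: 5649 × 0.935 = 5282
50+: 4348 × 0.952 + 11717 × 0.619 = 4139 + 7253 = 11392
Net migration: 10–19 − 290 → 4169
→ [2543, 4169, 2293, 3144, 5282, 11392]
After projecting period 3:
Births: 3144 × 0.063 = 198 ; 5282 × 0.503 = 2657 — total 2855
10–19: 2543 × 0.955 = 2429
20–29: 4169 × 0.943 = 3931
30–39: 2293 × 0.926 = 2123
40–49: 3144 × 0.935 = 2940
50+: 5282 × 0.952 + 11392 × 0.619 = 5028 + 7052 = 12080
Net migration: 10–19 − 290 → 2139
→ [2855, 2139, 3931, 2123, 2940, 12080]
After projecting period 4:
Births: 2123 × 0.063 = 134 ; 2940 × 0.503 = 1479 — total 1613
10–19: 2855 × 0.955 = 2727
20–29: 2139 × 0.943 = 2017
30–39: 3931 × 0.926 = 3640
40–49: 2123 × 0.935 = 1985
50+: 2940 × 0.952 + 12080 × 0.619 = 2799 + 7478 = 10277
Net migration: 10–19 − 290 → 2437
→ [1613, 2437, 2017, 3640, 1985, 10277]

1613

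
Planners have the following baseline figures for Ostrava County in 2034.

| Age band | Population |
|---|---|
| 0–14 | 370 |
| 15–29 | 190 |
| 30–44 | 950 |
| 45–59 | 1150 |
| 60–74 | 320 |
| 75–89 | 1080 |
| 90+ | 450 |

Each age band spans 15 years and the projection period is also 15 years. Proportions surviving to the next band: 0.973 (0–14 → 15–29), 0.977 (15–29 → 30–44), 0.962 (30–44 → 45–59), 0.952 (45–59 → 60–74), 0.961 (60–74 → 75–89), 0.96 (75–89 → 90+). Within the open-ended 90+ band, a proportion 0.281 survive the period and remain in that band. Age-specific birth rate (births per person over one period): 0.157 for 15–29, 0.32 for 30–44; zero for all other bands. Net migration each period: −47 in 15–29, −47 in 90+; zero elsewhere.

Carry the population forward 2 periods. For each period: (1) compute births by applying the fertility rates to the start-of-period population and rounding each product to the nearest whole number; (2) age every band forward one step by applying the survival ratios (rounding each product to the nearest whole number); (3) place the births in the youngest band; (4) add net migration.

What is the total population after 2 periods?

3357

Call the groups 1 to 7, youngest first.
After projecting period 1:
Births: 190 * 0.157 = 30, 950 * 0.32 = 304 → total 334
Group 2: 370 * 0.973 = 360
Group 3: 190 * 0.977 = 186
Group 4: 950 * 0.962 = 914
Group 5: 1150 * 0.952 = 1095
Group 6: 320 * 0.961 = 308
Group 7: 1080 * 0.96 + 450 * 0.281 = 1037 + 126 = 1163
Net migration: Group 2 − 47 → 313; Group 7 − 47 → 1116
→ [334, 313, 186, 914, 1095, 308, 1116]
After projecting period 2:
Births: 313 * 0.157 = 49, 186 * 0.32 = 60 → total 109
Group 2: 334 * 0.973 = 325
Group 3: 313 * 0.977 = 306
Group 4: 186 * 0.962 = 179
Group 5: 914 * 0.952 = 870
Group 6: 1095 * 0.961 = 1052
Group 7: 308 * 0.96 + 1116 * 0.281 = 296 + 314 = 610
Net migration: Group 2 − 47 → 278; Group 7 − 47 → 563
→ [109, 278, 306, 179, 870, 1052, 563]
Total after period 2: 109 + 278 + 306 + 179 + 870 + 1052 + 563 = 3357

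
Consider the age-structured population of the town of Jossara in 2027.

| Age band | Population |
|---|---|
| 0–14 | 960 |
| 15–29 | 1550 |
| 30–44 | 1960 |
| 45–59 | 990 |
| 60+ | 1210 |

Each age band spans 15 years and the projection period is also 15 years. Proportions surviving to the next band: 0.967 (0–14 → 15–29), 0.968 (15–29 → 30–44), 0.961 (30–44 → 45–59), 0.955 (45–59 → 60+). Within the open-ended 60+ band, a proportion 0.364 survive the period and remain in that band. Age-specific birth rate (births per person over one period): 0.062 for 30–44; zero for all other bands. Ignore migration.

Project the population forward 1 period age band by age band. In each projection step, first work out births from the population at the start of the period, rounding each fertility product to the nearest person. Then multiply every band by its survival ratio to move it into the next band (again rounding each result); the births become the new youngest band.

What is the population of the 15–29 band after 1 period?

After projecting period 1:
Births: 1960 × 0.062 = 122
15–29: 960 × 0.967 = 928
30–44: 1550 × 0.968 = 1500
45–59: 1960 × 0.961 = 1884
60+: 990 × 0.955 + 1210 × 0.364 = 945 + 440 = 1385
Population now: 0–14=122, 15–29=928, 30–44=1500, 45–59=1884, 60+=1385

928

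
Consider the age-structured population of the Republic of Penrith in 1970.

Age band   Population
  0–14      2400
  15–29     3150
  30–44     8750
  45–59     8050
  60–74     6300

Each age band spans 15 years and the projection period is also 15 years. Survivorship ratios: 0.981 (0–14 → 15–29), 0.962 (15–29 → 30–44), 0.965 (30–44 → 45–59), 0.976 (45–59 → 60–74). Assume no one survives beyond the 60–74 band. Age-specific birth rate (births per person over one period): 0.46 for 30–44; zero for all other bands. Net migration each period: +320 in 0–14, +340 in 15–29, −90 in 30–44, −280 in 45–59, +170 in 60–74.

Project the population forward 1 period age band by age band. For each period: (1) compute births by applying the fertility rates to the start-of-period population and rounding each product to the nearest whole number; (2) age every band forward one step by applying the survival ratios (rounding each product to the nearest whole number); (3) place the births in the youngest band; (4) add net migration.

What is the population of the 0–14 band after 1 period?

4345

Let band 1 be 0–14 through band 5 = 60–74.
Period 1.
Births: 8750 * 0.46 = 4025
Band 2: 2400 * 0.981 = 2354
Band 3: 3150 * 0.962 = 3030
Band 4: 8750 * 0.965 = 8444
Band 5: 8050 * 0.976 = 7857
Net migration: Band 1 + 320 → 4345; Band 2 + 340 → 2694; Band 3 − 90 → 2940; Band 4 − 280 → 8164; Band 5 + 170 → 8027
End of period: [4345, 2694, 2940, 8164, 8027]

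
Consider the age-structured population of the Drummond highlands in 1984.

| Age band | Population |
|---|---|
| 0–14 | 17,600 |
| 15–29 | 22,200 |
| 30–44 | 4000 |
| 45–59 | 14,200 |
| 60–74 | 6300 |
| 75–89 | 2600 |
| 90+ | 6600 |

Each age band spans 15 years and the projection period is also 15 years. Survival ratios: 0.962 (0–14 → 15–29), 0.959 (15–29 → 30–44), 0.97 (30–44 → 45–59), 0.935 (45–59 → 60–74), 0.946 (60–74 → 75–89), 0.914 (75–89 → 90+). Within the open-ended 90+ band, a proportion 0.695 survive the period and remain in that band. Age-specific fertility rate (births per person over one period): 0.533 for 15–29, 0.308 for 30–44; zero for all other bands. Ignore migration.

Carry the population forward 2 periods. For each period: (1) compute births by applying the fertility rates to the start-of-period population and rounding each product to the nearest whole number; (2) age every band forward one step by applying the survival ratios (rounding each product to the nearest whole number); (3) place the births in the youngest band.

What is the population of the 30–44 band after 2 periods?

16237

— Period 1 —
Births: 22200 × 0.533 = 11833 ; 4000 × 0.308 = 1232 — total 13065
15–29: 17600 × 0.962 = 16931
30–44: 22200 × 0.959 = 21290
45–59: 4000 × 0.97 = 3880
60–74: 14200 × 0.935 = 13277
75–89: 6300 × 0.946 = 5960
90+: 2600 × 0.914 + 6600 × 0.695 = 2376 + 4587 = 6963
→ [13065, 16931, 21290, 3880, 13277, 5960, 6963]
— Period 2 —
Births: 16931 × 0.533 = 9024 ; 21290 × 0.308 = 6557 — total 15581
15–29: 13065 × 0.962 = 12569
30–44: 16931 × 0.959 = 16237
45–59: 21290 × 0.97 = 20651
60–74: 3880 × 0.935 = 3628
75–89: 13277 × 0.946 = 12560
90+: 5960 × 0.914 + 6963 × 0.695 = 5447 + 4839 = 10286
→ [15581, 12569, 16237, 20651, 3628, 12560, 10286]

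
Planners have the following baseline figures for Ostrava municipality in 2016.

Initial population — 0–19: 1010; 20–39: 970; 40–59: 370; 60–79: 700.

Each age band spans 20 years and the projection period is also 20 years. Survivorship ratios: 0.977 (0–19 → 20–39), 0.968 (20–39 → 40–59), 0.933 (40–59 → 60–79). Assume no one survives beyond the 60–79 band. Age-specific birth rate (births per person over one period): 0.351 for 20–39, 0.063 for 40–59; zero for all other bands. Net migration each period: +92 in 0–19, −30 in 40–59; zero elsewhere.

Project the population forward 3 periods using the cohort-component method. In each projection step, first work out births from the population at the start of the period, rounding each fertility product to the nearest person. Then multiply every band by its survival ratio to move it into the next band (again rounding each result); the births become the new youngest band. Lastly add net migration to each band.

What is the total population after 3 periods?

2054

Let group 1 be 0–19 through group 4 = 60–79.
Period 1:
Births: 970 × 0.351 = 340 ; 370 × 0.063 = 23 — total 363
Group 2: 1010 × 0.977 = 987
Group 3: 970 × 0.968 = 939
Group 4: 370 × 0.933 = 345
Net migration: Group 1 + 92 → 455; Group 3 − 30 → 909
→ [455, 987, 909, 345]
Period 2:
Births: 987 × 0.351 = 346 ; 909 × 0.063 = 57 — total 403
Group 2: 455 × 0.977 = 445
Group 3: 987 × 0.968 = 955
Group 4: 909 × 0.933 = 848
Net migration: Group 1 + 92 → 495; Group 3 − 30 → 925
→ [495, 445, 925, 848]
Period 3:
Births: 445 × 0.351 = 156 ; 925 × 0.063 = 58 — total 214
Group 2: 495 × 0.977 = 484
Group 3: 445 × 0.968 = 431
Group 4: 925 × 0.933 = 863
Net migration: Group 1 + 92 → 306; Group 3 − 30 → 401
→ [306, 484, 401, 863]
Total after period 3: 306 + 484 + 401 + 863 = 2054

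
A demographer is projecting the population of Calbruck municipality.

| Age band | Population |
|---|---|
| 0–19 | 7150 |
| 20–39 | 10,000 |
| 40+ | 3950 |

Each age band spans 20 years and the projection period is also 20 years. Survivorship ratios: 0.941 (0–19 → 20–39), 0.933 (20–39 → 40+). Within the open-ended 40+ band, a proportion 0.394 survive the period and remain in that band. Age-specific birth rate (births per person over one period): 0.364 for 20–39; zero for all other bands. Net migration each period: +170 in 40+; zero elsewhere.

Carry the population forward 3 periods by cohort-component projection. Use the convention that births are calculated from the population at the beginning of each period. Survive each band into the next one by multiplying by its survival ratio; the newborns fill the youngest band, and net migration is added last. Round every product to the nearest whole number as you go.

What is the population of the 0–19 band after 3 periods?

1247

Period 1.
Births: 10000 × 0.364 = 3640
20–39: 7150 × 0.941 = 6728
40+: 10000 × 0.933 + 3950 × 0.394 = 9330 + 1556 = 10886
Net migration: 40+ + 170 → 11056
End of period: [3640, 6728, 11056]
Period 2.
Births: 6728 × 0.364 = 2449
20–39: 3640 × 0.941 = 3425
40+: 6728 × 0.933 + 11056 × 0.394 = 6277 + 4356 = 10633
Net migration: 40+ + 170 → 10803
End of period: [2449, 3425, 10803]
Period 3.
Births: 3425 × 0.364 = 1247
20–39: 2449 × 0.941 = 2305
40+: 3425 × 0.933 + 10803 × 0.394 = 3196 + 4256 = 7452
Net migration: 40+ + 170 → 7622
End of period: [1247, 2305, 7622]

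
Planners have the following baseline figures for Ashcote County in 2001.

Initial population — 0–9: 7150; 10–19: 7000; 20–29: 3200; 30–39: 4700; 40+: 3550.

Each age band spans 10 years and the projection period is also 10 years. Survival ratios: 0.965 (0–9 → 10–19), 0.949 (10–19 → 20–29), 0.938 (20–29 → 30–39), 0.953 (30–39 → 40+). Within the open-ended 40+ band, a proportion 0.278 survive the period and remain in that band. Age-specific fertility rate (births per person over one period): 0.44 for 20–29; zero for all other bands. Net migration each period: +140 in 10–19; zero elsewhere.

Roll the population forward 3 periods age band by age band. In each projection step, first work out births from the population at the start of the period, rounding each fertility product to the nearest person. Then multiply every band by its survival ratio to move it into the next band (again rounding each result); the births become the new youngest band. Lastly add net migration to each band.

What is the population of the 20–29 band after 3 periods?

Let band 1 be 0–9 through band 5 = 40+.
— Period 1 —
Births: 3200 * 0.44 = 1408
Band 2: 7150 * 0.965 = 6900
Band 3: 7000 * 0.949 = 6643
Band 4: 3200 * 0.938 = 3002
Band 5: 4700 * 0.953 + 3550 * 0.278 = 4479 + 987 = 5466
Net migration: Band 2 + 140 → 7040
→ [1408, 7040, 6643, 3002, 5466]
— Period 2 —
Births: 6643 * 0.44 = 2923
Band 2: 1408 * 0.965 = 1359
Band 3: 7040 * 0.949 = 6681
Band 4: 6643 * 0.938 = 6231
Band 5: 3002 * 0.953 + 5466 * 0.278 = 2861 + 1520 = 4381
Net migration: Band 2 + 140 → 1499
→ [2923, 1499, 6681, 6231, 4381]
— Period 3 —
Births: 6681 * 0.44 = 2940
Band 2: 2923 * 0.965 = 2821
Band 3: 1499 * 0.949 = 1423
Band 4: 6681 * 0.938 = 6267
Band 5: 6231 * 0.953 + 4381 * 0.278 = 5938 + 1218 = 7156
Net migration: Band 2 + 140 → 2961
→ [2940, 2961, 1423, 6267, 7156]

1423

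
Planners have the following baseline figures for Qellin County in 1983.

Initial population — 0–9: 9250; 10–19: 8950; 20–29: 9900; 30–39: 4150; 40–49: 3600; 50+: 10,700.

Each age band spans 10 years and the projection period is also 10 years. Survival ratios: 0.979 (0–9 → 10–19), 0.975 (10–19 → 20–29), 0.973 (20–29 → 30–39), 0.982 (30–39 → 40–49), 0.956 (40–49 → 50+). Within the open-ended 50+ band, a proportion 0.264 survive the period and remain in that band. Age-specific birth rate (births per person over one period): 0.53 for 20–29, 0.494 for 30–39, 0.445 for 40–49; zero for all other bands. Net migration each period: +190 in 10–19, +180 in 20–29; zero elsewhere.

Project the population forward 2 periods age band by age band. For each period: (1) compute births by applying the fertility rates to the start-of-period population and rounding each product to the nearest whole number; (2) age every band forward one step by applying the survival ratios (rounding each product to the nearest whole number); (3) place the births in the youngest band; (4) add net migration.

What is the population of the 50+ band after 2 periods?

5550

[period 1]
Births: 9900 × 0.53 = 5247 ; 4150 × 0.494 = 2050 ; 3600 × 0.445 = 1602 ⇒ total 8899
10–19: 9250 × 0.979 = 9056
20–29: 8950 × 0.975 = 8726
30–39: 9900 × 0.973 = 9633
40–49: 4150 × 0.982 = 4075
50+: 3600 × 0.956 + 10700 × 0.264 = 3442 + 2825 = 6267
Net migration: 10–19 + 190 → 9246; 20–29 + 180 → 8906
→ [8899, 9246, 8906, 9633, 4075, 6267]
[period 2]
Births: 8906 × 0.53 = 4720 ; 9633 × 0.494 = 4759 ; 4075 × 0.445 = 1813 ⇒ total 11292
10–19: 8899 × 0.979 = 8712
20–29: 9246 × 0.975 = 9015
30–39: 8906 × 0.973 = 8666
40–49: 9633 × 0.982 = 9460
50+: 4075 × 0.956 + 6267 × 0.264 = 3896 + 1654 = 5550
Net migration: 10–19 + 190 → 8902; 20–29 + 180 → 9195
→ [11292, 8902, 9195, 8666, 9460, 5550]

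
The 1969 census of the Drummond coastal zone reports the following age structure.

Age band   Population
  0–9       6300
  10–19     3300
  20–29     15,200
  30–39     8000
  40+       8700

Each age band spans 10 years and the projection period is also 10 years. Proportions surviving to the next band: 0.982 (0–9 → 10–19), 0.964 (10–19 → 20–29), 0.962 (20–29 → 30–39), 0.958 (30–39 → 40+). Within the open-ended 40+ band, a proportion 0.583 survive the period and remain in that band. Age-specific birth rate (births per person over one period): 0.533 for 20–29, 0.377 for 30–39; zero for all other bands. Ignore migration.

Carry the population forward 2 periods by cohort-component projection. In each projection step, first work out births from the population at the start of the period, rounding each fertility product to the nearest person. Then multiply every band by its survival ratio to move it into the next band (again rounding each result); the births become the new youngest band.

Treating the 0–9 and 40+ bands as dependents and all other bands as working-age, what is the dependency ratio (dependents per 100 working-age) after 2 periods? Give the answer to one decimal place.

143.6

— Period 1 —
Births: 15200 × 0.533 = 8102, 8000 × 0.377 = 3016 → total 11118
10–19: 6300 × 0.982 = 6187
20–29: 3300 × 0.964 = 3181
30–39: 15200 × 0.962 = 14622
40+: 8000 × 0.958 + 8700 × 0.583 = 7664 + 5072 = 12736
Giving 11118 / 6187 / 3181 / 14622 / 12736.
— Period 2 —
Births: 3181 × 0.533 = 1695, 14622 × 0.377 = 5512 → total 7207
10–19: 11118 × 0.982 = 10918
20–29: 6187 × 0.964 = 5964
30–39: 3181 × 0.962 = 3060
40+: 14622 × 0.958 + 12736 × 0.583 = 14008 + 7425 = 21433
Giving 7207 / 10918 / 5964 / 3060 / 21433.
Dependents (band 0–9 + band 40+) = 7207 + 21433 = 28640; working-age = 19942; ratio = 28640/19942 × 100 = 143.6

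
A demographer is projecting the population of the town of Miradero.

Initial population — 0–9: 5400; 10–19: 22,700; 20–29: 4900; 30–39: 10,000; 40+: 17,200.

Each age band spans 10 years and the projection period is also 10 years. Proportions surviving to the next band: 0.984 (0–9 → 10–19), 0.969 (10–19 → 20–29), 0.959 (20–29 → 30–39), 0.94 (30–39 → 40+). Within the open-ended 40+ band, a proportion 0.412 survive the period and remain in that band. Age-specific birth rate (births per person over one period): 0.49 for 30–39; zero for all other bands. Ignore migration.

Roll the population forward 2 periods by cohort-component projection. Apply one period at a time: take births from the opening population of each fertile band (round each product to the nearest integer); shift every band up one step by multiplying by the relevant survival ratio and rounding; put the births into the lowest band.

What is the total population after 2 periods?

44577

Period 1:
Births: 10000 × 0.49 = 4900
10–19: 5400 × 0.984 = 5314
20–29: 22700 × 0.969 = 21996
30–39: 4900 × 0.959 = 4699
40+: 10000 × 0.94 + 17200 × 0.412 = 9400 + 7086 = 16486
Population now: 0–9=4900, 10–19=5314, 20–29=21996, 30–39=4699, 40+=16486
Period 2:
Births: 4699 × 0.49 = 2303
10–19: 4900 × 0.984 = 4822
20–29: 5314 × 0.969 = 5149
30–39: 21996 × 0.959 = 21094
40+: 4699 × 0.94 + 16486 × 0.412 = 4417 + 6792 = 11209
Population now: 0–9=2303, 10–19=4822, 20–29=5149, 30–39=21094, 40+=11209
Total after period 2: 2303 + 4822 + 5149 + 21094 + 11209 = 44577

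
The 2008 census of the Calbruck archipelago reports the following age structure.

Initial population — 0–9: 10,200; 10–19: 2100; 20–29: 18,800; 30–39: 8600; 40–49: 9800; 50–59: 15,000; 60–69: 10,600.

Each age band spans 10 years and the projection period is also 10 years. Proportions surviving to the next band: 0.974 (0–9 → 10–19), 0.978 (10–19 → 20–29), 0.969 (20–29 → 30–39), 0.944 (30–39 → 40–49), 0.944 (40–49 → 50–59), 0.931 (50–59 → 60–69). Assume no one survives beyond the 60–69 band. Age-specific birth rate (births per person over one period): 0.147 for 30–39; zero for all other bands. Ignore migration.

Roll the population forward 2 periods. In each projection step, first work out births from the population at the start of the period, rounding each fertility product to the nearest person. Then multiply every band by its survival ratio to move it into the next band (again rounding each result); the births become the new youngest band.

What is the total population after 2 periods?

49088

(Groups numbered youngest = 1 to oldest = 7.)
[period 1]
Births: 8600 × 0.147 = 1264
Group 2: 10200 × 0.974 = 9935
Group 3: 2100 × 0.978 = 2054
Group 4: 18800 × 0.969 = 18217
Group 5: 8600 × 0.944 = 8118
Group 6: 9800 × 0.944 = 9251
Group 7: 15000 × 0.931 = 13965
Giving 1264 / 9935 / 2054 / 18217 / 8118 / 9251 / 13965.
[period 2]
Births: 18217 × 0.147 = 2678
Group 2: 1264 × 0.974 = 1231
Group 3: 9935 × 0.978 = 9716
Group 4: 2054 × 0.969 = 1990
Group 5: 18217 × 0.944 = 17197
Group 6: 8118 × 0.944 = 7663
Group 7: 9251 × 0.931 = 8613
Giving 2678 / 1231 / 9716 / 1990 / 17197 / 7663 / 8613.
Total after period 2: 2678 + 1231 + 9716 + 1990 + 17197 + 7663 + 8613 = 49088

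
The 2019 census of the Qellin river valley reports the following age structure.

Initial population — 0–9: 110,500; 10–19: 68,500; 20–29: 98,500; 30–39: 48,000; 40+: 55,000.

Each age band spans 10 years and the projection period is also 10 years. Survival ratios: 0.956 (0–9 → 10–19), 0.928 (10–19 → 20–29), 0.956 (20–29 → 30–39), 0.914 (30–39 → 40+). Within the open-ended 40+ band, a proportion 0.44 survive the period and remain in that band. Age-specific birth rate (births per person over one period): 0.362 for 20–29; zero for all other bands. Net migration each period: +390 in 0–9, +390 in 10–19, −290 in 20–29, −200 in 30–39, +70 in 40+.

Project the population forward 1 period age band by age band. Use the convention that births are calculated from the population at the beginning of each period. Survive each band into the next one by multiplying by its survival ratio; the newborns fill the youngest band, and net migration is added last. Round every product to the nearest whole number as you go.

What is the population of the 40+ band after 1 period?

Call the groups 1 to 5, youngest first.
— Period 1 —
Births: 98500 × 0.362 = 35657
Group 2: 110500 × 0.956 = 105638
Group 3: 68500 × 0.928 = 63568
Group 4: 98500 × 0.956 = 94166
Group 5: 48000 × 0.914 + 55000 × 0.44 = 43872 + 24200 = 68072
Net migration: Group 1 + 390 → 36047; Group 2 + 390 → 106028; Group 3 − 290 → 63278; Group 4 − 200 → 93966; Group 5 + 70 → 68142
→ [36047, 106028, 63278, 93966, 68142]

68142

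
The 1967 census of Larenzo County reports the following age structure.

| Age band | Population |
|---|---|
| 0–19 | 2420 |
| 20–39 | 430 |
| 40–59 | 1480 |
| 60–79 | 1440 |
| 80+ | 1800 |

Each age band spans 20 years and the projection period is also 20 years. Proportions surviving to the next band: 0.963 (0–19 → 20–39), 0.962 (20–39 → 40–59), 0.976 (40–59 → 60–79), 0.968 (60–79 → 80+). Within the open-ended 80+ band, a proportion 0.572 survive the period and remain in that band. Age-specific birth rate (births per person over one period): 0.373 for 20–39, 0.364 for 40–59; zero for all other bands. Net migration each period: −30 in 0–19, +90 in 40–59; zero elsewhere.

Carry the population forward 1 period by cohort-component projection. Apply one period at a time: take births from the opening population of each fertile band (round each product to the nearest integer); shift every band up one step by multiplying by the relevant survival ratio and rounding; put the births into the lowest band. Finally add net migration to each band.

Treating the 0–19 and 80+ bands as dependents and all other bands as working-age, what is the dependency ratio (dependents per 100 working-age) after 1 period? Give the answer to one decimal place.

72.3

(Bands numbered youngest = 1 to oldest = 5.)
— Period 1 —
Births: 430 × 0.373 = 160  |  1480 × 0.364 = 539 → 699
Band 2: 2420 × 0.963 = 2330
Band 3: 430 × 0.962 = 414
Band 4: 1480 × 0.976 = 1444
Band 5: 1440 × 0.968 + 1800 × 0.572 = 1394 + 1030 = 2424
Net migration: Band 1 − 30 → 669; Band 3 + 90 → 504
→ [669, 2330, 504, 1444, 2424]
Dependents (band 0–19 + band 80+) = 669 + 2424 = 3093; working-age = 4278; ratio = 3093/4278 × 100 = 72.3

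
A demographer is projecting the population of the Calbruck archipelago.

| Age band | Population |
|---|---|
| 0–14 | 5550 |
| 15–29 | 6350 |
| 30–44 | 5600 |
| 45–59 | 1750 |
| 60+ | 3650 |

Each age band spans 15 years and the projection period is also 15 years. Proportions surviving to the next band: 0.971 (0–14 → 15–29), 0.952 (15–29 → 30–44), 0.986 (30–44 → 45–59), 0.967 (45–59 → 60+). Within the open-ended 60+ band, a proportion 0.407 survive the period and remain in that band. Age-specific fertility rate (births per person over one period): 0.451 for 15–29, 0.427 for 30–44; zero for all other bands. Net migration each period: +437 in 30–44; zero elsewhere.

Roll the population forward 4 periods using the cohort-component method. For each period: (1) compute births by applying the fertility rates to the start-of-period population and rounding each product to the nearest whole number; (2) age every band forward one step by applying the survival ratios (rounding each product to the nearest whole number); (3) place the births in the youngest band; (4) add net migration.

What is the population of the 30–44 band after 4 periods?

5242

Period 1:
Births: 6350 × 0.451 = 2864 ; 5600 × 0.427 = 2391 → 5255
15–29: 5550 × 0.971 = 5389
30–44: 6350 × 0.952 = 6045
45–59: 5600 × 0.986 = 5522
60+: 1750 × 0.967 + 3650 × 0.407 = 1692 + 1486 = 3178
Net migration: 30–44 + 437 → 6482
End of period: [5255, 5389, 6482, 5522, 3178]
Period 2:
Births: 5389 × 0.451 = 2430 ; 6482 × 0.427 = 2768 → 5198
15–29: 5255 × 0.971 = 5103
30–44: 5389 × 0.952 = 5130
45–59: 6482 × 0.986 = 6391
60+: 5522 × 0.967 + 3178 × 0.407 = 5340 + 1293 = 6633
Net migration: 30–44 + 437 → 5567
End of period: [5198, 5103, 5567, 6391, 6633]
Period 3:
Births: 5103 × 0.451 = 2301 ; 5567 × 0.427 = 2377 → 4678
15–29: 5198 × 0.971 = 5047
30–44: 5103 × 0.952 = 4858
45–59: 5567 × 0.986 = 5489
60+: 6391 × 0.967 + 6633 × 0.407 = 6180 + 2700 = 8880
Net migration: 30–44 + 437 → 5295
End of period: [4678, 5047, 5295, 5489, 8880]
Period 4:
Births: 5047 × 0.451 = 2276 ; 5295 × 0.427 = 2261 → 4537
15–29: 4678 × 0.971 = 4542
30–44: 5047 × 0.952 = 4805
45–59: 5295 × 0.986 = 5221
60+: 5489 × 0.967 + 8880 × 0.407 = 5308 + 3614 = 8922
Net migration: 30–44 + 437 → 5242
End of period: [4537, 4542, 5242, 5221, 8922]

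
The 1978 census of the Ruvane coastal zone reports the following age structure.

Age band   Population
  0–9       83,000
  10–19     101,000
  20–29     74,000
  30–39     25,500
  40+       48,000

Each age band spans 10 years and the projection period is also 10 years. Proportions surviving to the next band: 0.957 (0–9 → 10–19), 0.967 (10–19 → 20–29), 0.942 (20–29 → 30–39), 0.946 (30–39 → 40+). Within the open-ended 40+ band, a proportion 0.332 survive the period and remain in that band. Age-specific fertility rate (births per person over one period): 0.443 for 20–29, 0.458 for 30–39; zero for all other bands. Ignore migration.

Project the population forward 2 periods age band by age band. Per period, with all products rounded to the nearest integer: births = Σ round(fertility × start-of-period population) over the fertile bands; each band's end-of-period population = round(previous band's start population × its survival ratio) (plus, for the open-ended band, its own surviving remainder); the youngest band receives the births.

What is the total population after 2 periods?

Period 1.
Births: 74000 × 0.443 = 32782, 25500 × 0.458 = 11679 → total 44461
10–19: 83000 × 0.957 = 79431
20–29: 101000 × 0.967 = 97667
30–39: 74000 × 0.942 = 69708
40+: 25500 × 0.946 + 48000 × 0.332 = 24123 + 15936 = 40059
End of period: [44461, 79431, 97667, 69708, 40059]
Period 2.
Births: 97667 × 0.443 = 43266, 69708 × 0.458 = 31926 → total 75192
10–19: 44461 × 0.957 = 42549
20–29: 79431 × 0.967 = 76810
30–39: 97667 × 0.942 = 92002
40+: 69708 × 0.946 + 40059 × 0.332 = 65944 + 13300 = 79244
End of period: [75192, 42549, 76810, 92002, 79244]
Total after period 2: 75192 + 42549 + 76810 + 92002 + 79244 = 365797

365797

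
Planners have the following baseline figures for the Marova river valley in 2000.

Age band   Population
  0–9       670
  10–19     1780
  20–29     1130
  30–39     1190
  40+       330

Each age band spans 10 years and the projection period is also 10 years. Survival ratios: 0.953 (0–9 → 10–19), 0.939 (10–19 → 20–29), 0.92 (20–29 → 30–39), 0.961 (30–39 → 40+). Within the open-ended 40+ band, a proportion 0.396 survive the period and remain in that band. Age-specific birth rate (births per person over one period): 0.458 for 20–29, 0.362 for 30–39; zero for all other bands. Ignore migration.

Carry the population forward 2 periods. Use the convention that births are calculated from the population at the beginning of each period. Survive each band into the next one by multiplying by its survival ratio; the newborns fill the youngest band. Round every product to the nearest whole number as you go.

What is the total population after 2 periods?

Numbering the groups 1..5 from youngest to oldest:
After projecting period 1:
Births: 1130 × 0.458 = 518  |  1190 × 0.362 = 431 → 949
Group 2: 670 × 0.953 = 639
Group 3: 1780 × 0.939 = 1671
Group 4: 1130 × 0.92 = 1040
Group 5: 1190 × 0.961 + 330 × 0.396 = 1144 + 131 = 1275
Giving 949 / 639 / 1671 / 1040 / 1275.
After projecting period 2:
Births: 1671 × 0.458 = 765  |  1040 × 0.362 = 376 → 1141
Group 2: 949 × 0.953 = 904
Group 3: 639 × 0.939 = 600
Group 4: 1671 × 0.92 = 1537
Group 5: 1040 × 0.961 + 1275 × 0.396 = 999 + 505 = 1504
Giving 1141 / 904 / 600 / 1537 / 1504.
Total after period 2: 1141 + 904 + 600 + 1537 + 1504 = 5686

5686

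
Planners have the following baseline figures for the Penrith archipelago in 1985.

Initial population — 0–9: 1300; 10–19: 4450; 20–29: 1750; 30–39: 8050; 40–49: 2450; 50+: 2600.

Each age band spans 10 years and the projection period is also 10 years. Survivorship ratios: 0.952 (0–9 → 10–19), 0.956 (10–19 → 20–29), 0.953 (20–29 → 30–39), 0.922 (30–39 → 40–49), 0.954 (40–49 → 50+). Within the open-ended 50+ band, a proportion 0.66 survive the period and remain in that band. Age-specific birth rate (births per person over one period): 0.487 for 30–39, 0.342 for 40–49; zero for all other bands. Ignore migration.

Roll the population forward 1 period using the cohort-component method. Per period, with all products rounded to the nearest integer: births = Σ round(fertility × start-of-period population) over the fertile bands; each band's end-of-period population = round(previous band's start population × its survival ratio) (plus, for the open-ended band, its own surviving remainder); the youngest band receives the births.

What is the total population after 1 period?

Let group 1 be 0–9 through group 6 = 50+.
[period 1]
Births: 8050 × 0.487 = 3920  |  2450 × 0.342 = 838 → 4758
Group 2: 1300 × 0.952 = 1238
Group 3: 4450 × 0.956 = 4254
Group 4: 1750 × 0.953 = 1668
Group 5: 8050 × 0.922 = 7422
Group 6: 2450 × 0.954 + 2600 × 0.66 = 2337 + 1716 = 4053
End of period: [4758, 1238, 4254, 1668, 7422, 4053]
Total after period 1: 4758 + 1238 + 4254 + 1668 + 7422 + 4053 = 23393

23393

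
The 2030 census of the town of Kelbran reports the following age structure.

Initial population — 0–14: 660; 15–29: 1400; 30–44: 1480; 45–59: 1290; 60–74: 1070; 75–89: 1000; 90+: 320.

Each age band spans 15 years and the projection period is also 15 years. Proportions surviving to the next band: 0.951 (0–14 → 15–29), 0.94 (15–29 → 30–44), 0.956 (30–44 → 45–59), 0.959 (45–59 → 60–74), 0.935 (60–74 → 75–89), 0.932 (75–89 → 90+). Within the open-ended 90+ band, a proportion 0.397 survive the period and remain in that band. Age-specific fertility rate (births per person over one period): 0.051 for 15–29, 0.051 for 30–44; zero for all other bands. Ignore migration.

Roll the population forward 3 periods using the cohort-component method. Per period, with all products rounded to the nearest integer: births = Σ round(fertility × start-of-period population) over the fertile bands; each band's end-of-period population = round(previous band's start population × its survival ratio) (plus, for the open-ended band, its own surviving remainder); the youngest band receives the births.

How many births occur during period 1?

146

Period 1.
Births: 1400 * 0.051 = 71 ; 1480 * 0.051 = 75 — total 146
15–29: 660 * 0.951 = 628
30–44: 1400 * 0.94 = 1316
45–59: 1480 * 0.956 = 1415
60–74: 1290 * 0.959 = 1237
75–89: 1070 * 0.935 = 1000
90+: 1000 * 0.932 + 320 * 0.397 = 932 + 127 = 1059
End of period: [146, 628, 1316, 1415, 1237, 1000, 1059]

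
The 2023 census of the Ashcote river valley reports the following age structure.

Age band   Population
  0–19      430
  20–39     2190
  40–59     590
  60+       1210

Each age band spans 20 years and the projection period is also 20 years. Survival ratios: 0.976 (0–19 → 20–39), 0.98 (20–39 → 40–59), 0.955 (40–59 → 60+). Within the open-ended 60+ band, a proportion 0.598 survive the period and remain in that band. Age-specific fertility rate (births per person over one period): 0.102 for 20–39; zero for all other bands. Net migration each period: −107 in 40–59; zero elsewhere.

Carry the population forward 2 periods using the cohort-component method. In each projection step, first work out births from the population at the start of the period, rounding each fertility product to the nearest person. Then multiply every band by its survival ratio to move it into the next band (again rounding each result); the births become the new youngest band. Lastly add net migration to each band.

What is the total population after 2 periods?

3283

Call the groups 1 to 4, youngest first.
Period 1:
Births: 2190 * 0.102 = 223
Group 2: 430 * 0.976 = 420
Group 3: 2190 * 0.98 = 2146
Group 4: 590 * 0.955 + 1210 * 0.598 = 563 + 724 = 1287
Net migration: Group 3 − 107 → 2039
Giving 223 / 420 / 2039 / 1287.
Period 2:
Births: 420 * 0.102 = 43
Group 2: 223 * 0.976 = 218
Group 3: 420 * 0.98 = 412
Group 4: 2039 * 0.955 + 1287 * 0.598 = 1947 + 770 = 2717
Net migration: Group 3 − 107 → 305
Giving 43 / 218 / 305 / 2717.
Total after period 2: 43 + 218 + 305 + 2717 = 3283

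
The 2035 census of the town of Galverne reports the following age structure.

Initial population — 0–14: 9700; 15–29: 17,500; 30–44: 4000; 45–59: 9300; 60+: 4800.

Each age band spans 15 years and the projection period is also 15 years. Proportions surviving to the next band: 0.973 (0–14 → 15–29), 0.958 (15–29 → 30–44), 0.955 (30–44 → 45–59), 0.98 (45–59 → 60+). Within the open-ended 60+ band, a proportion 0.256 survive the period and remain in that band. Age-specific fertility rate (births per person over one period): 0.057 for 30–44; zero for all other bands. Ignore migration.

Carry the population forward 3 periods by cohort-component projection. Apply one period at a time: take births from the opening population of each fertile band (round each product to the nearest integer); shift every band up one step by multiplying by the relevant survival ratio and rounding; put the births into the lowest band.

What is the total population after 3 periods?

27620

Call the groups 1 to 5, youngest first.
[period 1]
Births: 4000 * 0.057 = 228
Group 2: 9700 * 0.973 = 9438
Group 3: 17500 * 0.958 = 16765
Group 4: 4000 * 0.955 = 3820
Group 5: 9300 * 0.98 + 4800 * 0.256 = 9114 + 1229 = 10343
End of period: [228, 9438, 16765, 3820, 10343]
[period 2]
Births: 16765 * 0.057 = 956
Group 2: 228 * 0.973 = 222
Group 3: 9438 * 0.958 = 9042
Group 4: 16765 * 0.955 = 16011
Group 5: 3820 * 0.98 + 10343 * 0.256 = 3744 + 2648 = 6392
End of period: [956, 222, 9042, 16011, 6392]
[period 3]
Births: 9042 * 0.057 = 515
Group 2: 956 * 0.973 = 930
Group 3: 222 * 0.958 = 213
Group 4: 9042 * 0.955 = 8635
Group 5: 16011 * 0.98 + 6392 * 0.256 = 15691 + 1636 = 17327
End of period: [515, 930, 213, 8635, 17327]
Total after period 3: 515 + 930 + 213 + 8635 + 17327 = 27620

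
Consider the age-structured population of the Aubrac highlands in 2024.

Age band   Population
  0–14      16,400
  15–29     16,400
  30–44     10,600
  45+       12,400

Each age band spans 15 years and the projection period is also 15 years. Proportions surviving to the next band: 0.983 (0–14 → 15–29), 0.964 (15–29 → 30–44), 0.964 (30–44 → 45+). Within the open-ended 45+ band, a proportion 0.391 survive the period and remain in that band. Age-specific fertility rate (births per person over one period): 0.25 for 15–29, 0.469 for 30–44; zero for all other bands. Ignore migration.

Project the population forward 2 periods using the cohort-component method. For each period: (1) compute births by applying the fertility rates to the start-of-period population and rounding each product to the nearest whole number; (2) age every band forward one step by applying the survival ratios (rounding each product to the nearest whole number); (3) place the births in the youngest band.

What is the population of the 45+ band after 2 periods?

Period 1.
Births: 16400 × 0.25 = 4100 ; 10600 × 0.469 = 4971 → 9071
15–29: 16400 × 0.983 = 16121
30–44: 16400 × 0.964 = 15810
45+: 10600 × 0.964 + 12400 × 0.391 = 10218 + 4848 = 15066
Giving 9071 / 16121 / 15810 / 15066.
Period 2.
Births: 16121 × 0.25 = 4030 ; 15810 × 0.469 = 7415 → 11445
15–29: 9071 × 0.983 = 8917
30–44: 16121 × 0.964 = 15541
45+: 15810 × 0.964 + 15066 × 0.391 = 15241 + 5891 = 21132
Giving 11445 / 8917 / 15541 / 21132.

21132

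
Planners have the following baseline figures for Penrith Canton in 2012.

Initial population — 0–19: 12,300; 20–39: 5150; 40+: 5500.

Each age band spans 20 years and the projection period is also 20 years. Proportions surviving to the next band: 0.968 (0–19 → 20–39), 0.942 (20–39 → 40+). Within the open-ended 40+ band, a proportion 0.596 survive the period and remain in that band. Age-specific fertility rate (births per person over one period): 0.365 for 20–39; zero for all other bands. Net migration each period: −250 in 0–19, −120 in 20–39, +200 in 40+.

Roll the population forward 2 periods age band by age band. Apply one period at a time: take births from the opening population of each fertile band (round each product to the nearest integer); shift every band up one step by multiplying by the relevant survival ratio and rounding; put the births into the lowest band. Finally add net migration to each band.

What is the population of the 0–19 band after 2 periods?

[period 1]
Births: 5150 × 0.365 = 1880
20–39: 12300 × 0.968 = 11906
40+: 5150 × 0.942 + 5500 × 0.596 = 4851 + 3278 = 8129
Net migration: 0–19 − 250 → 1630; 20–39 − 120 → 11786; 40+ + 200 → 8329
End of period: [1630, 11786, 8329]
[period 2]
Births: 11786 × 0.365 = 4302
20–39: 1630 × 0.968 = 1578
40+: 11786 × 0.942 + 8329 × 0.596 = 11102 + 4964 = 16066
Net migration: 0–19 − 250 → 4052; 20–39 − 120 → 1458; 40+ + 200 → 16266
End of period: [4052, 1458, 16266]

4052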